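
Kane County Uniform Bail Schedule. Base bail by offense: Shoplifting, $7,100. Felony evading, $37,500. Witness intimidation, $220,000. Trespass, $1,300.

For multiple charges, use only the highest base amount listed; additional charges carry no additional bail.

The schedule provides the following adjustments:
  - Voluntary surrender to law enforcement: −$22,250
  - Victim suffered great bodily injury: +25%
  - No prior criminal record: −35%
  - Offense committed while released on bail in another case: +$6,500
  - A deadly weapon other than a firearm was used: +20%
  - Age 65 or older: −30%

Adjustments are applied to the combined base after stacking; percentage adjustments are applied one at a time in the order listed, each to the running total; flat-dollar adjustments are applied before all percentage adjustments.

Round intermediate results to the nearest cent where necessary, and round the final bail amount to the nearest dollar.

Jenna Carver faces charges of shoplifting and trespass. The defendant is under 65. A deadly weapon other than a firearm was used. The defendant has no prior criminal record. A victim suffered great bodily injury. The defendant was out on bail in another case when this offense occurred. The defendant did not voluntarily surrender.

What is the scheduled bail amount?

Base amounts from the schedule: shoplifting $7,100; trespass $1,300.
Stacking rule: use the highest base only. Highest is shoplifting at $7,100. Combined base = $7,100.
Offense committed while released on bail in another case (+$6,500 flat): $7,100 + $6,500 = $13,600.
Victim suffered great bodily injury (+25%): $13,600 × 1.25 = $17,000.
No prior criminal record (−35%): $17,000 × 0.65 = $11,050.
A deadly weapon other than a firearm was used (+20%): $11,050 × 1.2 = $13,260.

$13,260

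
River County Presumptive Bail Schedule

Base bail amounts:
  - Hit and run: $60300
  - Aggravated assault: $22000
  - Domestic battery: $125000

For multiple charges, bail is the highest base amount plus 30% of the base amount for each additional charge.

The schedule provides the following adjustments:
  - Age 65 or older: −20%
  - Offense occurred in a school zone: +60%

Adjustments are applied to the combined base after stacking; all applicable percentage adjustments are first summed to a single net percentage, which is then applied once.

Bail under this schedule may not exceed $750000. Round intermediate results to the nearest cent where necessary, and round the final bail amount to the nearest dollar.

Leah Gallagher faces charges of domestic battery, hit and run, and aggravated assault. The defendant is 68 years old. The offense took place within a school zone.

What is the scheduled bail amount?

Base amounts from the schedule: domestic battery $125000; hit and run $60300; aggravated assault $22000.
Stacking rule: highest base plus 30% of each additional charge. Highest is domestic battery at $125000. Additional: $60300 × 30% = $18090; $22000 × 30% = $6600. Combined base = $125000 + $24690 = $149690.
Net percentage adjustment: −20% +60% = +40%. $149690 × 1.4 = $209566.
$209566 is within the $750000 maximum.

$209566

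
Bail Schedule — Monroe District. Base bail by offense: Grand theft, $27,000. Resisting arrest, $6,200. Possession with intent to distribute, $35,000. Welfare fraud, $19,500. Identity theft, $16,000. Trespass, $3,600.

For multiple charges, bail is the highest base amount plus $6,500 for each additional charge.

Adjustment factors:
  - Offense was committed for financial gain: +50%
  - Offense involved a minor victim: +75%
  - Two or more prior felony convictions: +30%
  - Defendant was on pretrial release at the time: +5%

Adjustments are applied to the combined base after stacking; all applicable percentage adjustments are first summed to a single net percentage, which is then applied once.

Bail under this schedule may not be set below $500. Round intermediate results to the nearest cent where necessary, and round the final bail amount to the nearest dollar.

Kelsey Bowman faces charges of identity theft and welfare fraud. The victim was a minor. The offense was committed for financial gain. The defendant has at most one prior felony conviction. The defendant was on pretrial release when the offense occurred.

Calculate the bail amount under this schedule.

Base amounts from the schedule: identity theft $16,000; welfare fraud $19,500.
Stacking rule: highest base plus $6,500 per additional charge. Highest is welfare fraud at $19,500; 1 additional charge → +$6,500. Combined base = $26,000.
Net percentage adjustment: +50% +75% +5% = +130%. $26,000 × 2.3 = $59,800.
$59,800 is at or above the $500 minimum.

$59,800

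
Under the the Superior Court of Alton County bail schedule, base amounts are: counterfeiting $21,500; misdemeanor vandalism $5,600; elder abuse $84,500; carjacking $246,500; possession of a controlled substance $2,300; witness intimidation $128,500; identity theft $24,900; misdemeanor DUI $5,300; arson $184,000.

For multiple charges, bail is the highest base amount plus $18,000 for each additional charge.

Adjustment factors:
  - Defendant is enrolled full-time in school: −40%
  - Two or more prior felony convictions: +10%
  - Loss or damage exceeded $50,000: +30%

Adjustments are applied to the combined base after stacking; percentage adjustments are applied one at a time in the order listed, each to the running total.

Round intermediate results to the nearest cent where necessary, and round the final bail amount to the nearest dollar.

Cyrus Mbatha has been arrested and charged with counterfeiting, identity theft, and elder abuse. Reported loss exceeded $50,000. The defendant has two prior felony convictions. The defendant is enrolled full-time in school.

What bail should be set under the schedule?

Base amounts from the schedule: counterfeiting $21,500; identity theft $24,900; elder abuse $84,500.
Stacking rule: highest base plus $18,000 per additional charge. Highest is elder abuse at $84,500; 2 additional charges → +$36,000. Combined base = $120,500.
Defendant is enrolled full-time in school (−40%): $120,500 × 0.6 = $72,300.
Two or more prior felony convictions (+10%): $72,300 × 1.1 = $79,530.
Loss or damage exceeded $50,000 (+30%): $79,530 × 1.3 = $103,389.

$103,389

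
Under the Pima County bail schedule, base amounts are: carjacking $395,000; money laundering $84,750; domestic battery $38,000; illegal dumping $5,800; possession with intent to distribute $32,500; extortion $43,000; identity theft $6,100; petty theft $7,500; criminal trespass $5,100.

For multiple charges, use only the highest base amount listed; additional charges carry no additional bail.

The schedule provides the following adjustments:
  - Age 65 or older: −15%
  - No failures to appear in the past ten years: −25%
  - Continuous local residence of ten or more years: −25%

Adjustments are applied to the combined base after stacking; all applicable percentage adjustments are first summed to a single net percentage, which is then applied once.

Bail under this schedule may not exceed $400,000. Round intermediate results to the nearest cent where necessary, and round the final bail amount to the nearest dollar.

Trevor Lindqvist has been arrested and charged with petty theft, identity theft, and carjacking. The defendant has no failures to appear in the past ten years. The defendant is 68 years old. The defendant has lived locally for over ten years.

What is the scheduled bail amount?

Base amounts from the schedule: petty theft $7,500; identity theft $6,100; carjacking $395,000.
Stacking rule: use the highest base only. Highest is carjacking at $395,000. Combined base = $395,000.
Net percentage adjustment: −15% −25% −25% = −65%. $395,000 × 0.35 = $138,250.
$138,250 is within the $400,000 maximum.

$138,250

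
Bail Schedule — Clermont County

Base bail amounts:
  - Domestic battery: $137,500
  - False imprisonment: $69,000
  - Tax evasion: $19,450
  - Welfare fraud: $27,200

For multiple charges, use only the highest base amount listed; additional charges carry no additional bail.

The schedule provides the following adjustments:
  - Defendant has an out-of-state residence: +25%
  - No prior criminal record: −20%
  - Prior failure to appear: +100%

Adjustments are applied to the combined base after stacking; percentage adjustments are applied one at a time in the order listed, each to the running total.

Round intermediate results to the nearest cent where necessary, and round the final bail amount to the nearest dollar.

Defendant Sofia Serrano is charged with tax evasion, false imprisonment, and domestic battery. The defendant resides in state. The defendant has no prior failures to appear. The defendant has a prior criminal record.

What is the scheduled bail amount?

Base amounts from the schedule: tax evasion $19,450; false imprisonment $69,000; domestic battery $137,500.
Stacking rule: use the highest base only. Highest is domestic battery at $137,500. Combined base = $137,500.
No adjustment factors apply to this defendant.

$137,500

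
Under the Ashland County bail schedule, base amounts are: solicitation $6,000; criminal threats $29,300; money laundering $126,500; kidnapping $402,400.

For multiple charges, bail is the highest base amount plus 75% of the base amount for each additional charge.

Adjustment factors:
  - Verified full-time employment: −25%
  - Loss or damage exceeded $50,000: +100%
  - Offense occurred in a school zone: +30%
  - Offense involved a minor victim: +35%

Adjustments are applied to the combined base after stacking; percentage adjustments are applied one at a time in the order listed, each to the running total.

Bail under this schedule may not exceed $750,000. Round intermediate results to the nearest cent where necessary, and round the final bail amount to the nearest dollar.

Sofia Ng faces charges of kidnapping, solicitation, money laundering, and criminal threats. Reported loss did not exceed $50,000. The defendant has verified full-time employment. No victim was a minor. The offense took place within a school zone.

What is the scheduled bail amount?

$510,656

Base amounts from the schedule: kidnapping $402,400; solicitation $6,000; money laundering $126,500; criminal threats $29,300.
Stacking rule: highest base plus 75% of each additional charge. Highest is kidnapping at $402,400. Additional: $6,000 × 75% = $4,500; $126,500 × 75% = $94,875; $29,300 × 75% = $21,975. Combined base = $402,400 + $121,350 = $523,750.
Verified full-time employment (−25%): $523,750 × 0.75 = $392,812.50.
Offense occurred in a school zone (+30%): $392,812.50 × 1.3 = $510,656.25.
$510,656.25 is within the $750,000 maximum.
Rounded to the nearest dollar: $510,656.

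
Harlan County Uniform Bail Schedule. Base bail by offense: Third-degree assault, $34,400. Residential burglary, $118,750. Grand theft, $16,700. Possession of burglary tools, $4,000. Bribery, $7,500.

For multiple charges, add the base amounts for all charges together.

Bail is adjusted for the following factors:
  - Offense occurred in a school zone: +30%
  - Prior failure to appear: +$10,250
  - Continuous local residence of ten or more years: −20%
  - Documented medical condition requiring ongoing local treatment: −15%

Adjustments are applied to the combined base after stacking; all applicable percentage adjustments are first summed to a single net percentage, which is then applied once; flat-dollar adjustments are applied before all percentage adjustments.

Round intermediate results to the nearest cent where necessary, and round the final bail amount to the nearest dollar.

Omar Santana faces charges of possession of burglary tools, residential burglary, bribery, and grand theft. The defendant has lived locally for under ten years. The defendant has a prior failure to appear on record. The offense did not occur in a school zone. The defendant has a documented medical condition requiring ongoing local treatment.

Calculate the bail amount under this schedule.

Base amounts from the schedule: possession of burglary tools $4,000; residential burglary $118,750; bribery $7,500; grand theft $16,700.
Stacking rule: sum of all bases. $4,000 + $118,750 + $7,500 + $16,700 = $146,950.
Prior failure to appear (+$10,250 flat): $146,950 + $10,250 = $157,200.
Documented medical condition requiring ongoing local treatment (−15%): $157,200 × 0.85 = $133,620.

$133,620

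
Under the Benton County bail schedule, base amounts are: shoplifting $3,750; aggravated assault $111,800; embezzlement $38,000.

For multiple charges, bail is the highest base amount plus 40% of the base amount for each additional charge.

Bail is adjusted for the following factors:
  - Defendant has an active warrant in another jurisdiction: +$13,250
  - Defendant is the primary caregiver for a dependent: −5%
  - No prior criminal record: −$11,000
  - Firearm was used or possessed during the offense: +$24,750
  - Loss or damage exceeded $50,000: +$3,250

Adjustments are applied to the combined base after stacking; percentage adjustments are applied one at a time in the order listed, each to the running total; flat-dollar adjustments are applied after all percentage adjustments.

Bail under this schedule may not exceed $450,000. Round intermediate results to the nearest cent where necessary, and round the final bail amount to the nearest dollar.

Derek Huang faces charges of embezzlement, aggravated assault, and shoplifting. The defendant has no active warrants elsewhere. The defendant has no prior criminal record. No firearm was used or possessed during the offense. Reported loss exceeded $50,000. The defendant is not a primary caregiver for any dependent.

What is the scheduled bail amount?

$120,750

Base amounts from the schedule: embezzlement $38,000; aggravated assault $111,800; shoplifting $3,750.
Stacking rule: highest base plus 40% of each additional charge. Highest is aggravated assault at $111,800. Additional: $38,000 × 40% = $15,200; $3,750 × 40% = $1,500. Combined base = $111,800 + $16,700 = $128,500.
No prior criminal record (−$11,000 flat): $128,500 − $11,000 = $117,500.
Loss or damage exceeded $50,000 (+$3,250 flat): $117,500 + $3,250 = $120,750.
$120,750 is within the $450,000 maximum.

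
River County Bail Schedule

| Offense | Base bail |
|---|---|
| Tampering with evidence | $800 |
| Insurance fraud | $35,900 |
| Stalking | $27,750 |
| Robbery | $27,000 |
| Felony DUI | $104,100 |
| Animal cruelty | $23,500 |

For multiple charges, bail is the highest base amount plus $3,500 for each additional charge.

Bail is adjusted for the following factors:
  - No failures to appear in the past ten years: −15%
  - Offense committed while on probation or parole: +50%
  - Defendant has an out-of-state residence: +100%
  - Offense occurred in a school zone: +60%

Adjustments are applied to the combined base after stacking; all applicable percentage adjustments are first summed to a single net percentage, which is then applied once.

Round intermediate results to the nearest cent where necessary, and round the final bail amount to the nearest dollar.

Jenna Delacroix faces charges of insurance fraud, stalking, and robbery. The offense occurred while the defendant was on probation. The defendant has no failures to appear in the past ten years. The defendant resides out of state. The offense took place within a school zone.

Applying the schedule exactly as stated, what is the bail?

$126,555

Base amounts from the schedule: insurance fraud $35,900; stalking $27,750; robbery $27,000.
Stacking rule: highest base plus $3,500 per additional charge. Highest is insurance fraud at $35,900; 2 additional charges → +$7,000. Combined base = $42,900.
Net percentage adjustment: −15% +50% +100% +60% = +195%. $42,900 × 2.95 = $126,555.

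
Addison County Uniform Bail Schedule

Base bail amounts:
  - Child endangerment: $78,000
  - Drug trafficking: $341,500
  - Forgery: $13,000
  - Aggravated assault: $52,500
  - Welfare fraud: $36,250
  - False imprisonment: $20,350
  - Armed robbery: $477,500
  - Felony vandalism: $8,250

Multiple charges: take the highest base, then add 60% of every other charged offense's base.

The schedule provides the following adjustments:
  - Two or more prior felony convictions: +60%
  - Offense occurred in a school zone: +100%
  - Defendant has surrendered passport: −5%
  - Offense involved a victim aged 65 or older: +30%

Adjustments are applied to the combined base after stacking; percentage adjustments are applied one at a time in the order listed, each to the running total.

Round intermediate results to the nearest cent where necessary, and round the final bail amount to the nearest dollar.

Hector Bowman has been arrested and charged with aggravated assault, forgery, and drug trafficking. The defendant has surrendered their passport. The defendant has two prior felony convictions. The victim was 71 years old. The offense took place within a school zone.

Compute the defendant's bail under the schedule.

$1,504,922

Base amounts from the schedule: aggravated assault $52,500; forgery $13,000; drug trafficking $341,500.
Stacking rule: highest base plus 60% of each additional charge. Highest is drug trafficking at $341,500. Additional: $52,500 × 60% = $31,500; $13,000 × 60% = $7,800. Combined base = $341,500 + $39,300 = $380,800.
Two or more prior felony convictions (+60%): $380,800 × 1.6 = $609,280.
Offense occurred in a school zone (+100%): $609,280 × 2 = $1,218,560.
Defendant has surrendered passport (−5%): $1,218,560 × 0.95 = $1,157,632.
Offense involved a victim aged 65 or older (+30%): $1,157,632 × 1.3 = $1,504,921.60.
Rounded to the nearest dollar: $1,504,922.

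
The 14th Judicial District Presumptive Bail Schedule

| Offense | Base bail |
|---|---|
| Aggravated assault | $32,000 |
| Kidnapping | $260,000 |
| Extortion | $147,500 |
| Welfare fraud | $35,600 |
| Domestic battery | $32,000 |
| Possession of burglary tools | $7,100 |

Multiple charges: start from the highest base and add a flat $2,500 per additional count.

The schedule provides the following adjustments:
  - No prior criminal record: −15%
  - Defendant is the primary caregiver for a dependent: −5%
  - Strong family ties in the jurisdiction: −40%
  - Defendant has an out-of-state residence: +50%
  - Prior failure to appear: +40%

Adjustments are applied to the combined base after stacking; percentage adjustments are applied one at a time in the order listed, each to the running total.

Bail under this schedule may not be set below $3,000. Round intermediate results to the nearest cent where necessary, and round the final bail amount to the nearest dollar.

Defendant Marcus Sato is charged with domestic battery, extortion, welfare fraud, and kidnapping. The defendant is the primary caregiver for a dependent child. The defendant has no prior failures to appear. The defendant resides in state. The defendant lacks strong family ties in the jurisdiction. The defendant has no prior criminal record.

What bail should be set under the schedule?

$216,006

Base amounts from the schedule: domestic battery $32,000; extortion $147,500; welfare fraud $35,600; kidnapping $260,000.
Stacking rule: highest base plus $2,500 per additional charge. Highest is kidnapping at $260,000; 3 additional charges → +$7,500. Combined base = $267,500.
No prior criminal record (−15%): $267,500 × 0.85 = $227,375.
Defendant is the primary caregiver for a dependent (−5%): $227,375 × 0.95 = $216,006.25.
$216,006.25 is at or above the $3,000 minimum.
Rounded to the nearest dollar: $216,006.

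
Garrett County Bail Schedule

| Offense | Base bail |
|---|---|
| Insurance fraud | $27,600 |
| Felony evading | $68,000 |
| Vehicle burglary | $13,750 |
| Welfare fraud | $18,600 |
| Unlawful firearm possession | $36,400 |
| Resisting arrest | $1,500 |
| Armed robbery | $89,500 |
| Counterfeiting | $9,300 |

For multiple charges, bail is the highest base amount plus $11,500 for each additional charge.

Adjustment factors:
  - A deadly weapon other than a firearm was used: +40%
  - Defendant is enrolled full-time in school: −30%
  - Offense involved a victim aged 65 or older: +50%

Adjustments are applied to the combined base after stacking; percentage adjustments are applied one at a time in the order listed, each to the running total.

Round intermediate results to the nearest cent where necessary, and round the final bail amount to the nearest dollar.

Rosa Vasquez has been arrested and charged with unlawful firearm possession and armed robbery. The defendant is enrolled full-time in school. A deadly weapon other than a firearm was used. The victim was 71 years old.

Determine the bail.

$148,470

Base amounts from the schedule: unlawful firearm possession $36,400; armed robbery $89,500.
Stacking rule: highest base plus $11,500 per additional charge. Highest is armed robbery at $89,500; 1 additional charge → +$11,500. Combined base = $101,000.
A deadly weapon other than a firearm was used (+40%): $101,000 × 1.4 = $141,400.
Defendant is enrolled full-time in school (−30%): $141,400 × 0.7 = $98,980.
Offense involved a victim aged 65 or older (+50%): $98,980 × 1.5 = $148,470.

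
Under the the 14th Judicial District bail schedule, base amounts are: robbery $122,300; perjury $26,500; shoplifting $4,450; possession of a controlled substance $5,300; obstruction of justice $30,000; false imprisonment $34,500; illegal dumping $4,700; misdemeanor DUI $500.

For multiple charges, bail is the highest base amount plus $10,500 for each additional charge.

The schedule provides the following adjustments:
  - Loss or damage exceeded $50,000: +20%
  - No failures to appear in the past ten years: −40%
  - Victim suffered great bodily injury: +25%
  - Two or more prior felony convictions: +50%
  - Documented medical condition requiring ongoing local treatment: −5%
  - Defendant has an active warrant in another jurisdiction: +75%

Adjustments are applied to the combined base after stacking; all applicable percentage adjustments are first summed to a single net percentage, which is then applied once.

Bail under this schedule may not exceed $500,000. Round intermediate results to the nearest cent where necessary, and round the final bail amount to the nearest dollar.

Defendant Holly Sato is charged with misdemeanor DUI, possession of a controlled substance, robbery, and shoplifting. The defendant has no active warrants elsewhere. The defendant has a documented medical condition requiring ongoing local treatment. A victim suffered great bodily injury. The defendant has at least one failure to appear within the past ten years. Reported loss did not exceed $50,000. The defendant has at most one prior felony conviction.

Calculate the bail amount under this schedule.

$184,560

Base amounts from the schedule: misdemeanor DUI $500; possession of a controlled substance $5,300; robbery $122,300; shoplifting $4,450.
Stacking rule: highest base plus $10,500 per additional charge. Highest is robbery at $122,300; 3 additional charges → +$31,500. Combined base = $153,800.
Net percentage adjustment: +25% −5% = +20%. $153,800 × 1.2 = $184,560.
$184,560 is within the $500,000 maximum.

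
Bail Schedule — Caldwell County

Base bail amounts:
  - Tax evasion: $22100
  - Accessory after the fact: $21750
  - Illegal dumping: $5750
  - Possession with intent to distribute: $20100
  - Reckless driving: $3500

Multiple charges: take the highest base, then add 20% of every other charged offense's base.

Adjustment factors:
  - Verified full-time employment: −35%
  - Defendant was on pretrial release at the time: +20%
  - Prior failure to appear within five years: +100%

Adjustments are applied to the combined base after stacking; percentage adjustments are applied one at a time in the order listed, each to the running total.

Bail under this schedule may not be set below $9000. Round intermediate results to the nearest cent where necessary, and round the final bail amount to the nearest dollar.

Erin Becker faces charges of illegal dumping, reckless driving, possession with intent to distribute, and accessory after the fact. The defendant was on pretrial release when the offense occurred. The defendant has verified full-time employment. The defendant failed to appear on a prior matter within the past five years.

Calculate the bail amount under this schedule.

$43087

Base amounts from the schedule: illegal dumping $5750; reckless driving $3500; possession with intent to distribute $20100; accessory after the fact $21750.
Stacking rule: highest base plus 20% of each additional charge. Highest is accessory after the fact at $21750. Additional: $5750 × 20% = $1150; $3500 × 20% = $700; $20100 × 20% = $4020. Combined base = $21750 + $5870 = $27620.
Verified full-time employment (−35%): $27620 × 0.65 = $17953.
Defendant was on pretrial release at the time (+20%): $17953 × 1.2 = $21543.60.
Prior failure to appear within five years (+100%): $21543.60 × 2 = $43087.20.
$43087.20 is at or above the $9000 minimum.
Rounded to the nearest dollar: $43087.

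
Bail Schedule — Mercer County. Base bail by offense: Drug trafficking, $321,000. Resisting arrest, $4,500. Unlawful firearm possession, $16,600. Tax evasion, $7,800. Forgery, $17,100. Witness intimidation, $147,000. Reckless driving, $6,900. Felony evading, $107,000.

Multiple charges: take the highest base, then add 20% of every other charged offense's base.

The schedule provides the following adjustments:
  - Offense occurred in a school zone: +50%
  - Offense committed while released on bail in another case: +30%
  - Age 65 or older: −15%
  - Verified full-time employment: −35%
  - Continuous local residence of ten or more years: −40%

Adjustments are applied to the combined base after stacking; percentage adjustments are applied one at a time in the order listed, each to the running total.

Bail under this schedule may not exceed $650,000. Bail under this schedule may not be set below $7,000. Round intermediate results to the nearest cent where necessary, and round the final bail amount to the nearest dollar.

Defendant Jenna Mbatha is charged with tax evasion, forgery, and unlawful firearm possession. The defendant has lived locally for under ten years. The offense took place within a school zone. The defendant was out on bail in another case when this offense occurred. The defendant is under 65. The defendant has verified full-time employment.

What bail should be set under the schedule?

Base amounts from the schedule: tax evasion $7,800; forgery $17,100; unlawful firearm possession $16,600.
Stacking rule: highest base plus 20% of each additional charge. Highest is forgery at $17,100. Additional: $7,800 × 20% = $1,560; $16,600 × 20% = $3,320. Combined base = $17,100 + $4,880 = $21,980.
Offense occurred in a school zone (+50%): $21,980 × 1.5 = $32,970.
Offense committed while released on bail in another case (+30%): $32,970 × 1.3 = $42,861.
Verified full-time employment (−35%): $42,861 × 0.65 = $27,859.65.
$27,859.65 is within the $650,000 maximum.
$27,859.65 is at or above the $7,000 minimum.
Rounded to the nearest dollar: $27,860.

$27,860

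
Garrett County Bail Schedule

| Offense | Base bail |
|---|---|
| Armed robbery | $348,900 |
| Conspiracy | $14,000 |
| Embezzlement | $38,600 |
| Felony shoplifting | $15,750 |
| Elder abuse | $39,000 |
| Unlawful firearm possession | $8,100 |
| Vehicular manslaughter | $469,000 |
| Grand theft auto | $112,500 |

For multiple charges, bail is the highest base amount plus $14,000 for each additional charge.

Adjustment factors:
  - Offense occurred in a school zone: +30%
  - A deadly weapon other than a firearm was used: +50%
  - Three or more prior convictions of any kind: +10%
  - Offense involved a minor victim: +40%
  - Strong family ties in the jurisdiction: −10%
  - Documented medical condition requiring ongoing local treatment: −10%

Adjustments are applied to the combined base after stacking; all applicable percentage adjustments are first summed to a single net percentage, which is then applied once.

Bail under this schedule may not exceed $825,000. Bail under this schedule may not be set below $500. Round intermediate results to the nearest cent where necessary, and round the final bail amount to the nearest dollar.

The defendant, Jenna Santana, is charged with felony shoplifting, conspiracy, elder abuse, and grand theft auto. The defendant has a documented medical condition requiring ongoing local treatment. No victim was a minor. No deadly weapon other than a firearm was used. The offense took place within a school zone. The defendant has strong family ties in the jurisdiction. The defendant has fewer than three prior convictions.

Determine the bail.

$169,950

Base amounts from the schedule: felony shoplifting $15,750; conspiracy $14,000; elder abuse $39,000; grand theft auto $112,500.
Stacking rule: highest base plus $14,000 per additional charge. Highest is grand theft auto at $112,500; 3 additional charges → +$42,000. Combined base = $154,500.
Net percentage adjustment: +30% −10% −10% = +10%. $154,500 × 1.1 = $169,950.
$169,950 is within the $825,000 maximum.
$169,950 is at or above the $500 minimum.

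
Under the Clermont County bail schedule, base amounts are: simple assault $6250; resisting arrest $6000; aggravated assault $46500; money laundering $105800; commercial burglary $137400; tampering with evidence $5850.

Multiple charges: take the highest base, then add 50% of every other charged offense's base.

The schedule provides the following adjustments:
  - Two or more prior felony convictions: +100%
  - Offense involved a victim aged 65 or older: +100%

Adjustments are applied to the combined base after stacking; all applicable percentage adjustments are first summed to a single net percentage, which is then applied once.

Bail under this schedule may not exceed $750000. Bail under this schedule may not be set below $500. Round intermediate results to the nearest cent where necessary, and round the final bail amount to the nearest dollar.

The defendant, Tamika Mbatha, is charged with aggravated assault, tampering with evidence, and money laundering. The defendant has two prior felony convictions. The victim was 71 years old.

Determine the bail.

Base amounts from the schedule: aggravated assault $46500; tampering with evidence $5850; money laundering $105800.
Stacking rule: highest base plus 50% of each additional charge. Highest is money laundering at $105800. Additional: $46500 × 50% = $23250; $5850 × 50% = $2925. Combined base = $105800 + $26175 = $131975.
Net percentage adjustment: +100% +100% = +200%. $131975 × 3 = $395925.
$395925 is within the $750000 maximum.
$395925 is at or above the $500 minimum.

$395925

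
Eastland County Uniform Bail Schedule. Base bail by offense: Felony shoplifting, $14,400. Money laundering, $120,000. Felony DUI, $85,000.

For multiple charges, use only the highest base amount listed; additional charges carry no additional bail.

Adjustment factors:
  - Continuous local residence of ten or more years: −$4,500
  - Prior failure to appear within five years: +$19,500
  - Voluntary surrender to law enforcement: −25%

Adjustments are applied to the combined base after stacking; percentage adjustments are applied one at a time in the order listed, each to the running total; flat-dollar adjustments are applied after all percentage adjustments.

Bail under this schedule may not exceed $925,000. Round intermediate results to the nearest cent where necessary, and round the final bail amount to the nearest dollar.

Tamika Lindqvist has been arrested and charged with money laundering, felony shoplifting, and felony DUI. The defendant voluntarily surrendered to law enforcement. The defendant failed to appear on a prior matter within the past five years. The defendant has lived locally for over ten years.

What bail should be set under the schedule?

Base amounts from the schedule: money laundering $120,000; felony shoplifting $14,400; felony DUI $85,000.
Stacking rule: use the highest base only. Highest is money laundering at $120,000. Combined base = $120,000.
Voluntary surrender to law enforcement (−25%): $120,000 × 0.75 = $90,000.
Continuous local residence of ten or more years (−$4,500 flat): $90,000 − $4,500 = $85,500.
Prior failure to appear within five years (+$19,500 flat): $85,500 + $19,500 = $105,000.
$105,000 is within the $925,000 maximum.

$105,000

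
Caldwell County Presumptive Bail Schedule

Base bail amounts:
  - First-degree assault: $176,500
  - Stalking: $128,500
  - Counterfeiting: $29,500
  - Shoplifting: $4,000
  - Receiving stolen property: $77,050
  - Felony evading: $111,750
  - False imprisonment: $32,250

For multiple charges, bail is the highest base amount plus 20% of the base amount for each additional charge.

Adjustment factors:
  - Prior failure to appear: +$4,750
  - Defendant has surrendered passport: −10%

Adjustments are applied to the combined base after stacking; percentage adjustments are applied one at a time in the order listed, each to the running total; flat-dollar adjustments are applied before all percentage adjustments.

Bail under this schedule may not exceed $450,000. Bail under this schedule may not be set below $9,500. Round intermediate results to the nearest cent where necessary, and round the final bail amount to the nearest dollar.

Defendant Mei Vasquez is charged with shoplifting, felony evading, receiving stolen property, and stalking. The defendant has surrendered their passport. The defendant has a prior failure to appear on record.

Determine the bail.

Base amounts from the schedule: shoplifting $4,000; felony evading $111,750; receiving stolen property $77,050; stalking $128,500.
Stacking rule: highest base plus 20% of each additional charge. Highest is stalking at $128,500. Additional: $4,000 × 20% = $800; $111,750 × 20% = $22,350; $77,050 × 20% = $15,410. Combined base = $128,500 + $38,560 = $167,060.
Prior failure to appear (+$4,750 flat): $167,060 + $4,750 = $171,810.
Defendant has surrendered passport (−10%): $171,810 × 0.9 = $154,629.
$154,629 is within the $450,000 maximum.
$154,629 is at or above the $9,500 minimum.

$154,629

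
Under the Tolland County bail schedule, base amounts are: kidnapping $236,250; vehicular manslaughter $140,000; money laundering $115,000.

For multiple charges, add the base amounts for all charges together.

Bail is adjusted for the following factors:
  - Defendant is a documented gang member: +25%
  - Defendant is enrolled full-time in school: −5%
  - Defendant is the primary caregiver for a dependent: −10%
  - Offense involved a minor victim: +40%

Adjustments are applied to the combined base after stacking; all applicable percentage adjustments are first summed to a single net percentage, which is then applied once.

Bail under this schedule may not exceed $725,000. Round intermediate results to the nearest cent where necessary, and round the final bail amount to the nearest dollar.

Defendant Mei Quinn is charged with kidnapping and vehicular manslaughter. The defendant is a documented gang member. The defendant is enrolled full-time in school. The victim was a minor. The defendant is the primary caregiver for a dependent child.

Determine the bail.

Base amounts from the schedule: kidnapping $236,250; vehicular manslaughter $140,000.
Stacking rule: sum of all bases. $236,250 + $140,000 = $376,250.
Net percentage adjustment: +25% −5% −10% +40% = +50%. $376,250 × 1.5 = $564,375.
$564,375 is within the $725,000 maximum.

$564,375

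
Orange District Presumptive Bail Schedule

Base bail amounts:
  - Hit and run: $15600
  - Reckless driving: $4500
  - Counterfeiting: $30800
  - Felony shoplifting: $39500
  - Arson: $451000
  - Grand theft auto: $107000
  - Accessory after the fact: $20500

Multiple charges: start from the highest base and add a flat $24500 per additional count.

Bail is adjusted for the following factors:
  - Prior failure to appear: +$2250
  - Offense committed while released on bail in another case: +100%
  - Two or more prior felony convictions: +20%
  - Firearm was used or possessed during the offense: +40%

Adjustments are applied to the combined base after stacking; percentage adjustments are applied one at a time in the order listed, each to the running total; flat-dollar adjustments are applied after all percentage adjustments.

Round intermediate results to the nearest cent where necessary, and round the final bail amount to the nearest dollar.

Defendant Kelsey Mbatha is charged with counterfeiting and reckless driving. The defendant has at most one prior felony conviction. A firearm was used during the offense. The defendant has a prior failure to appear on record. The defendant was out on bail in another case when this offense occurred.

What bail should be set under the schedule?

$157090

Base amounts from the schedule: counterfeiting $30800; reckless driving $4500.
Stacking rule: highest base plus $24500 per additional charge. Highest is counterfeiting at $30800; 1 additional charge → +$24500. Combined base = $55300.
Offense committed while released on bail in another case (+100%): $55300 × 2 = $110600.
Firearm was used or possessed during the offense (+40%): $110600 × 1.4 = $154840.
Prior failure to appear (+$2250 flat): $154840 + $2250 = $157090.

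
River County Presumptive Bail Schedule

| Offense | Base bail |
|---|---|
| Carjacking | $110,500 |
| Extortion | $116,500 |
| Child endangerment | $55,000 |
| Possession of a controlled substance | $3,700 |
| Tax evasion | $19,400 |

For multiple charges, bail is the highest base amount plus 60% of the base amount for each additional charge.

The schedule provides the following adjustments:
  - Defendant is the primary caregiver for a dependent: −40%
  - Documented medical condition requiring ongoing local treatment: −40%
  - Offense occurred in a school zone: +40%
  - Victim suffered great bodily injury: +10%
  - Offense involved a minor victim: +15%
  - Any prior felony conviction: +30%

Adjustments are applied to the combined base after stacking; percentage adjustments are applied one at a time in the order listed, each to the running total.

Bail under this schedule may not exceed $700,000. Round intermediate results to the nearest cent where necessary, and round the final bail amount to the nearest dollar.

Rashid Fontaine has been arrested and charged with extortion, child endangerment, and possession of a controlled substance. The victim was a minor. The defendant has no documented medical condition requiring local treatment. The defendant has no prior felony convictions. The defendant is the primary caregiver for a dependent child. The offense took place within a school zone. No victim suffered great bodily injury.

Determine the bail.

Base amounts from the schedule: extortion $116,500; child endangerment $55,000; possession of a controlled substance $3,700.
Stacking rule: highest base plus 60% of each additional charge. Highest is extortion at $116,500. Additional: $55,000 × 60% = $33,000; $3,700 × 60% = $2,220. Combined base = $116,500 + $35,220 = $151,720.
Defendant is the primary caregiver for a dependent (−40%): $151,720 × 0.6 = $91,032.
Offense occurred in a school zone (+40%): $91,032 × 1.4 = $127,444.80.
Offense involved a minor victim (+15%): $127,444.80 × 1.15 = $146,561.52.
$146,561.52 is within the $700,000 maximum.
Rounded to the nearest dollar: $146,562.

$146,562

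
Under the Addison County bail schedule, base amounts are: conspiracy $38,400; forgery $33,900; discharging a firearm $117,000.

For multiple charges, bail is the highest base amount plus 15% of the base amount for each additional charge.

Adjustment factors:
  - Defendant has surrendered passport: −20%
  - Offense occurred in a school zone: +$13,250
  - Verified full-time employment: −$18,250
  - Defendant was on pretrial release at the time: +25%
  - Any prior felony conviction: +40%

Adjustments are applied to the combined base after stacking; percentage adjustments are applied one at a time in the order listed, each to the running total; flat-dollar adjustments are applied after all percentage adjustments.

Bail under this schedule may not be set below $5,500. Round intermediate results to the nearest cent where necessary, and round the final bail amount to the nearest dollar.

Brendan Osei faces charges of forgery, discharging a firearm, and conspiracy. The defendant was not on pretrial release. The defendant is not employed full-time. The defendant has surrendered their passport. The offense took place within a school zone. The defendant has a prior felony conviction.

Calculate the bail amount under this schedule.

$156,436

Base amounts from the schedule: forgery $33,900; discharging a firearm $117,000; conspiracy $38,400.
Stacking rule: highest base plus 15% of each additional charge. Highest is discharging a firearm at $117,000. Additional: $33,900 × 15% = $5,085; $38,400 × 15% = $5,760. Combined base = $117,000 + $10,845 = $127,845.
Defendant has surrendered passport (−20%): $127,845 × 0.8 = $102,276.
Any prior felony conviction (+40%): $102,276 × 1.4 = $143,186.40.
Offense occurred in a school zone (+$13,250 flat): $143,186.40 + $13,250 = $156,436.40.
$156,436.40 is at or above the $5,500 minimum.
Rounded to the nearest dollar: $156,436.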